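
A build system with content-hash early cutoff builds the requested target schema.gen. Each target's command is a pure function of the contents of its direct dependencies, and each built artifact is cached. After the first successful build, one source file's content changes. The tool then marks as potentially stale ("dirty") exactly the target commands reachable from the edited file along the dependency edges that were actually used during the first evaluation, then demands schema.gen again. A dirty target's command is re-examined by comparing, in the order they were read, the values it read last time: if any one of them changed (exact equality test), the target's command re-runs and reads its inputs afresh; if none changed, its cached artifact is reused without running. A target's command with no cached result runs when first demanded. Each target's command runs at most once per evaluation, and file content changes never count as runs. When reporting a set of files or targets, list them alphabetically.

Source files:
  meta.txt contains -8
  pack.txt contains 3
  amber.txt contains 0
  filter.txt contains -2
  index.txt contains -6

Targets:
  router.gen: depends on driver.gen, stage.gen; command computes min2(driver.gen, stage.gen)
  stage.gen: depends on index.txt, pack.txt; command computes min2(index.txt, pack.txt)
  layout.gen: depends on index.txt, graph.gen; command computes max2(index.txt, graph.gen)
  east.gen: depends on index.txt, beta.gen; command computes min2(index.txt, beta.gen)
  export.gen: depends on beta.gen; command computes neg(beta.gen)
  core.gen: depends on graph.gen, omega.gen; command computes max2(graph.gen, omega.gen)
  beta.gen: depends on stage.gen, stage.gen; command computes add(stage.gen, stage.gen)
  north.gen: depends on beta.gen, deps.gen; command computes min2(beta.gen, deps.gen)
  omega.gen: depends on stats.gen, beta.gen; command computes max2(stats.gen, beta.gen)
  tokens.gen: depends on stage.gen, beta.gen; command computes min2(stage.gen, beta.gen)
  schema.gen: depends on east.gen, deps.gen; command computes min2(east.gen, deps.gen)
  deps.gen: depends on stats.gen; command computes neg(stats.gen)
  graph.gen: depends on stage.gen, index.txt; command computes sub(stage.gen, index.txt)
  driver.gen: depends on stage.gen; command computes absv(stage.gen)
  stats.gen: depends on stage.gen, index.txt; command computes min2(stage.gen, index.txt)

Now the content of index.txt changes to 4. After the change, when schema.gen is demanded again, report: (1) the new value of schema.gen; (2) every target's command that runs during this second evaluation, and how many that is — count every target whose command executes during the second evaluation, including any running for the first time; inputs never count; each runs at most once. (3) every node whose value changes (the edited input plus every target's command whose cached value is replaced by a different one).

First evaluation (everything demanded from the output):
  stage.gen = min2(-6, 3) = -6
  beta.gen = add(-6, -6) = -12
  east.gen = min2(-6, -12) = -12
  stats.gen = min2(-6, -6) = -6
  deps.gen = neg(-6) = 6
  schema.gen = min2(-12, 6) = -12

Propagation after the edit:
  stage.gen: runs — index.txt -6->4; result 3.
  beta.gen: runs — stage.gen -6->3; stage.gen -6->3; result 6.
  east.gen: runs — index.txt -6->4; beta.gen -12->6; result 4.
  stats.gen: runs — stage.gen -6->3; index.txt -6->4; result 3.
  deps.gen: runs — stats.gen -6->3; result -3.
  schema.gen: runs — east.gen -12->4; deps.gen 6->-3; result -3.

New value of schema.gen: -3.
Target commands that run: beta.gen, deps.gen, east.gen, schema.gen, stage.gen, stats.gen — 6 in total.
Values that change: beta.gen, deps.gen, east.gen, index.txt, schema.gen, stage.gen, stats.gen.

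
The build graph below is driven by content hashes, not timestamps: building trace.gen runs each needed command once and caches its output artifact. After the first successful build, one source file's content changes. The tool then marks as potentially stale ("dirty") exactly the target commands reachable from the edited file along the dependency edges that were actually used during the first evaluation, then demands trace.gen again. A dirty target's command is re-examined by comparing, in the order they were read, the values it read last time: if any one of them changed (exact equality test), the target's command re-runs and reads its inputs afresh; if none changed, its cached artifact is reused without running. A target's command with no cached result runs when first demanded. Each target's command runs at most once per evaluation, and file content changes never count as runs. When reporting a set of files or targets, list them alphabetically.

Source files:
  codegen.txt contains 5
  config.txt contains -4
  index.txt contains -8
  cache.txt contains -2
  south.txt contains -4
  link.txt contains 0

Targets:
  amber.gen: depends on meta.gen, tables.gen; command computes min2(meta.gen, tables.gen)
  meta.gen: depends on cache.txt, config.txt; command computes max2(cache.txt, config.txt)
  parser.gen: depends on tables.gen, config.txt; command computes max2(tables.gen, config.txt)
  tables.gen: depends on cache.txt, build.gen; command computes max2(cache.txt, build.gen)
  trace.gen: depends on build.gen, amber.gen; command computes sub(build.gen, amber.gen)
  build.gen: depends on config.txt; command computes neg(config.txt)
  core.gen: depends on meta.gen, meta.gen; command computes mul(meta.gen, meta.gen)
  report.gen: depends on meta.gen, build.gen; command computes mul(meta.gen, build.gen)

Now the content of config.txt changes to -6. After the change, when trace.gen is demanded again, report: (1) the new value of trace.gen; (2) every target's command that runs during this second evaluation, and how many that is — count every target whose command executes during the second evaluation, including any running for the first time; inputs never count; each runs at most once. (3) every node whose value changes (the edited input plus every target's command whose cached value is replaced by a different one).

trace.gen now evaluates to 8.
Run set: amber.gen, build.gen, meta.gen, tables.gen, trace.gen (5 run).
Changed values: build.gen, config.txt, tables.gen, trace.gen.

Initial pass — values computed on the first demand:
  build.gen = neg(-4) = 4
  meta.gen = max2(-2, -4) = -2
  tables.gen = max2(-2, 4) = 4
  amber.gen = min2(-2, 4) = -2
  trace.gen = sub(4, -2) = 6

Second demand — change propagation:
  build.gen: re-runs because config.txt -4->-6; new result 6.
  meta.gen: re-runs because config.txt -4->-6; new result -2 (unchanged).
  tables.gen: re-runs because build.gen 4->6; new result 6.
  amber.gen: re-runs because tables.gen 4->6; new result -2 (unchanged).
  trace.gen: re-runs because build.gen 4->6; new result 8.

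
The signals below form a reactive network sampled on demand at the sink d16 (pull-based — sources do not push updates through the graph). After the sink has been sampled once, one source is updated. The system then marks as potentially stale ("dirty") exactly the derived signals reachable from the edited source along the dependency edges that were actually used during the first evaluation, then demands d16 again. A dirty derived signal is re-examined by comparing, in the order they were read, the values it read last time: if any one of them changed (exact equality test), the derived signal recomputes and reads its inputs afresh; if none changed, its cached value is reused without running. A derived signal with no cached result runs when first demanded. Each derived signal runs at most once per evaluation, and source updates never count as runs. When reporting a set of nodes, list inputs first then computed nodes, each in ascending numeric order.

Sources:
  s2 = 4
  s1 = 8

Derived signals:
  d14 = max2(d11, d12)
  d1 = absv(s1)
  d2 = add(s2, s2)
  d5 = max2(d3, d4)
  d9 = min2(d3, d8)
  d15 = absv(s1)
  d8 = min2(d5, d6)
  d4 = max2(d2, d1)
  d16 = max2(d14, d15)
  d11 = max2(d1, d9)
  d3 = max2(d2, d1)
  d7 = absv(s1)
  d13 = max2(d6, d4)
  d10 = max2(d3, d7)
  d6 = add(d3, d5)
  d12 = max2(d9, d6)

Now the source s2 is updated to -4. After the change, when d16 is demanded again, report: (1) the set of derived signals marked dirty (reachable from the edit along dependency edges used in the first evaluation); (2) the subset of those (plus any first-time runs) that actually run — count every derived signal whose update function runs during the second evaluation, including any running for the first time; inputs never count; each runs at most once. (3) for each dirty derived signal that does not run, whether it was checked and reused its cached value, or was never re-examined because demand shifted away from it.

Dirty set: d2, d3, d4, d5, d6, d8, d9, d11, d12, d14, d16.
Run set: d2, d3, d4 (3 run).
Re-examined without running (cache reused): d5, d6, d8, d9, d11, d12, d14, d16.
The important point: at d5 every value read last time is unchanged, so the dirty flag clears without a run.

Initial pass — values computed on the first demand:
  d1 = absv(8) = 8
  d2 = add(4, 4) = 8
  d3 = max2(8, 8) = 8
  d4 = max2(8, 8) = 8
  d5 = max2(8, 8) = 8
  d6 = add(8, 8) = 16
  d8 = min2(8, 16) = 8
  d9 = min2(8, 8) = 8
  d11 = max2(8, 8) = 8
  d12 = max2(8, 16) = 16
  d14 = max2(8, 16) = 16
  d15 = absv(8) = 8
  d16 = max2(16, 8) = 16

Second demand — change propagation:
  d2: re-runs because s2 4->-4; s2 4->-4; new result -8.
  d3: re-runs because d2 8->-8; new result 8 (unchanged).
  d4: re-runs because d2 8->-8; new result 8 (unchanged).
  d5: re-examined; everything it read last time is the same (d3 unchanged, d4 unchanged) — cache 8 kept, no run.
  d6: re-examined; everything it read last time is the same (d3 unchanged, d5 unchanged) — cache 16 kept, no run.
  d8: re-examined; everything it read last time is the same (d5 unchanged, d6 unchanged) — cache 8 kept, no run.
  d9: re-examined; everything it read last time is the same (d3 unchanged, d8 unchanged) — cache 8 kept, no run.
  d11: re-examined; everything it read last time is the same (d1 unchanged, d9 unchanged) — cache 8 kept, no run.
  d12: re-examined; everything it read last time is the same (d9 unchanged, d6 unchanged) — cache 16 kept, no run.
  d14: re-examined; everything it read last time is the same (d11 unchanged, d12 unchanged) — cache 16 kept, no run.
  d16: re-examined; everything it read last time is the same (d14 unchanged, d15 unchanged) — cache 16 kept, no run.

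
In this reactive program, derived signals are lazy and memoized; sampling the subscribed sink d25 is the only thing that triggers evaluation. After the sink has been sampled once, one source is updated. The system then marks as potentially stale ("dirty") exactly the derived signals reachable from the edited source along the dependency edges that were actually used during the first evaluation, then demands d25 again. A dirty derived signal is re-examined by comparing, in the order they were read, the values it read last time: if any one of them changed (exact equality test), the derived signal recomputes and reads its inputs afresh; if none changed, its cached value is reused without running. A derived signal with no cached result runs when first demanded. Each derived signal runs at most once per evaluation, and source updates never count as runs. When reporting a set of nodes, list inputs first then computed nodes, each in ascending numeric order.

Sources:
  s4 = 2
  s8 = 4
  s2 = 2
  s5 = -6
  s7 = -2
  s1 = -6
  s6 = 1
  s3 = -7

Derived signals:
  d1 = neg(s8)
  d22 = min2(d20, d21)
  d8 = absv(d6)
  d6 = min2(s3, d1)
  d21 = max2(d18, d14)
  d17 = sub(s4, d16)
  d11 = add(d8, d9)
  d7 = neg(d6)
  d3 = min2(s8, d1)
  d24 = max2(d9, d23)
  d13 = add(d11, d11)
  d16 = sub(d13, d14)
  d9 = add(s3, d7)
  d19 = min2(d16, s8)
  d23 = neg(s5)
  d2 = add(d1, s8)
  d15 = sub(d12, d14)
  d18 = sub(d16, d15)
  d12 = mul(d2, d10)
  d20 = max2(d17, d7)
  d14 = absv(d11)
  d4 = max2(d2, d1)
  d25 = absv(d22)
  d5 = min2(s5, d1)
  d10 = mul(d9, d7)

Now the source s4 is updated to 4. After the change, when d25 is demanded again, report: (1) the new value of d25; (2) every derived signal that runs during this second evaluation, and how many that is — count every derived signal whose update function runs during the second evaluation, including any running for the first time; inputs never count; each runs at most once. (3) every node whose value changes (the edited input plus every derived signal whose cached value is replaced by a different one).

Demanding d25 again yields 7.
2 derived signals run: d17, d20.
The nodes whose values change: s4, d17.
Note the absorption at d20: it re-runs yet its value is the same, leaving the output's value untouched.

First demand of the output computes:
  d1 = neg(4) = -4
  d2 = add(-4, 4) = 0
  d6 = min2(-7, -4) = -7
  d7 = neg(-7) = 7
  d8 = absv(-7) = 7
  d9 = add(-7, 7) = 0
  d10 = mul(0, 7) = 0
  d11 = add(7, 0) = 7
  d12 = mul(0, 0) = 0
  d13 = add(7, 7) = 14
  d14 = absv(7) = 7
  d15 = sub(0, 7) = -7
  d16 = sub(14, 7) = 7
  d17 = sub(2, 7) = -5
  d18 = sub(7, -7) = 14
  d20 = max2(-5, 7) = 7
  d21 = max2(14, 7) = 14
  d22 = min2(7, 14) = 7
  d25 = absv(7) = 7

After the edit, cleaning proceeds:
  d17: a read changed (s4 2->4) — executes, giving -3.
  d20: a read changed (d17 -5->-3) — executes, giving 7 — identical to its old value.
  d22: dirty, but its reads are unchanged (d20 unchanged, d21 unchanged); cached 7 stands.
  d25: dirty, but its reads are unchanged (d22 unchanged); cached 7 stands.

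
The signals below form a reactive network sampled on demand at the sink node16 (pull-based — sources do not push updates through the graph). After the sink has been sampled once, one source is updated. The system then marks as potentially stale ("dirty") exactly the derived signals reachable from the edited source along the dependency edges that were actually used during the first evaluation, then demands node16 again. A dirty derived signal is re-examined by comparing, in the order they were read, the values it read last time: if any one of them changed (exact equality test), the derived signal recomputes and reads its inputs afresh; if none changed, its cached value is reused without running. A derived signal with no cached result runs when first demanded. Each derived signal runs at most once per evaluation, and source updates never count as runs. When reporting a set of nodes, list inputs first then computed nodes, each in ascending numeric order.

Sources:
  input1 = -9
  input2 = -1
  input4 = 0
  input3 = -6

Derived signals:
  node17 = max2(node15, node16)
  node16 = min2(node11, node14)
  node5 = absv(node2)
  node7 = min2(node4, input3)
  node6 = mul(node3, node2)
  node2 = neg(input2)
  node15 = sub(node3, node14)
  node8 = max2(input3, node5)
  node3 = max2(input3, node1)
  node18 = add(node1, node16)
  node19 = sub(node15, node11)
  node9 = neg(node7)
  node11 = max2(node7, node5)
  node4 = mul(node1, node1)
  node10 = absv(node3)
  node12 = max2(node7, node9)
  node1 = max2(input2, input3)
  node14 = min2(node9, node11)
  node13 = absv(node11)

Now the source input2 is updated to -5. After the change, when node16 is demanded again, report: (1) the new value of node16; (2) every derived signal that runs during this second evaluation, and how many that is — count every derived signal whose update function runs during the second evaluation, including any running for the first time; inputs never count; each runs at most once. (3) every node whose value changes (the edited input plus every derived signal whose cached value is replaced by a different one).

node16 now evaluates to 5.
Run set: node1, node2, node4, node5, node7, node11, node14, node16 (8 run).
Changed values: input2, node1, node2, node4, node5, node11, node14, node16.
The important point: at node9 every value read last time is unchanged, so the dirty flag clears without a run.

Initial pass — values computed on the first demand:
  node1 = max2(-1, -6) = -1
  node2 = neg(-1) = 1
  node4 = mul(-1, -1) = 1
  node5 = absv(1) = 1
  node7 = min2(1, -6) = -6
  node9 = neg(-6) = 6
  node11 = max2(-6, 1) = 1
  node14 = min2(6, 1) = 1
  node16 = min2(1, 1) = 1

Second demand — change propagation:
  node1: re-runs because input2 -1->-5; new result -5.
  node2: re-runs because input2 -1->-5; new result 5.
  node4: re-runs because node1 -1->-5; node1 -1->-5; new result 25.
  node5: re-runs because node2 1->5; new result 5.
  node7: re-runs because node4 1->25; new result -6 (unchanged).
  node9: re-examined; everything it read last time is the same (node7 unchanged) — cache 6 kept, no run.
  node11: re-runs because node5 1->5; new result 5.
  node14: re-runs because node11 1->5; new result 5.
  node16: re-runs because node11 1->5; node14 1->5; new result 5.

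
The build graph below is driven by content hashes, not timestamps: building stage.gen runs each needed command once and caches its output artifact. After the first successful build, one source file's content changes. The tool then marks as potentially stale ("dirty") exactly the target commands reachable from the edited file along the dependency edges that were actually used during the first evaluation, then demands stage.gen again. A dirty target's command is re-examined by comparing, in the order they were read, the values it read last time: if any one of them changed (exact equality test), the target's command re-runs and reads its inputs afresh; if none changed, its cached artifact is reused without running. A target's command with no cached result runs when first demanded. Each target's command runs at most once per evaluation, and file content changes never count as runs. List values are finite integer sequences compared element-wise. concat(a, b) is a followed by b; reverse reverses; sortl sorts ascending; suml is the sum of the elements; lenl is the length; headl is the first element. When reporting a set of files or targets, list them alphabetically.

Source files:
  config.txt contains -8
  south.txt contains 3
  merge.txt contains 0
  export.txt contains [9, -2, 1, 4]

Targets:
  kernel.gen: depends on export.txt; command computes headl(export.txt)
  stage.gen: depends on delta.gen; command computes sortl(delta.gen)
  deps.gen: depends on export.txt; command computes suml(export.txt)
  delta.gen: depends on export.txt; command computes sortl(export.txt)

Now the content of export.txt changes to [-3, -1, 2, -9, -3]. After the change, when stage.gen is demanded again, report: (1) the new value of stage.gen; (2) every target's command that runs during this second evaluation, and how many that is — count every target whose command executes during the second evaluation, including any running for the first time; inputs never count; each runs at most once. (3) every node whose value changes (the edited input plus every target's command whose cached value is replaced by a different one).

stage.gen now evaluates to [-9, -3, -3, -1, 2].
Run set: delta.gen, stage.gen (2 run).
Changed values: delta.gen, export.txt, stage.gen.

Initial pass — values computed on the first demand:
  delta.gen = sortl([9, -2, 1, 4]) = [-2, 1, 4, 9]
  stage.gen = sortl([-2, 1, 4, 9]) = [-2, 1, 4, 9]

Second demand — change propagation:
  delta.gen: re-runs because export.txt [9, -2, 1, 4]->[-3, -1, 2, -9, -3]; new result [-9, -3, -3, -1, 2].
  stage.gen: re-runs because delta.gen [-2, 1, 4, 9]->[-9, -3, -3, -1, 2]; new result [-9, -3, -3, -1, 2].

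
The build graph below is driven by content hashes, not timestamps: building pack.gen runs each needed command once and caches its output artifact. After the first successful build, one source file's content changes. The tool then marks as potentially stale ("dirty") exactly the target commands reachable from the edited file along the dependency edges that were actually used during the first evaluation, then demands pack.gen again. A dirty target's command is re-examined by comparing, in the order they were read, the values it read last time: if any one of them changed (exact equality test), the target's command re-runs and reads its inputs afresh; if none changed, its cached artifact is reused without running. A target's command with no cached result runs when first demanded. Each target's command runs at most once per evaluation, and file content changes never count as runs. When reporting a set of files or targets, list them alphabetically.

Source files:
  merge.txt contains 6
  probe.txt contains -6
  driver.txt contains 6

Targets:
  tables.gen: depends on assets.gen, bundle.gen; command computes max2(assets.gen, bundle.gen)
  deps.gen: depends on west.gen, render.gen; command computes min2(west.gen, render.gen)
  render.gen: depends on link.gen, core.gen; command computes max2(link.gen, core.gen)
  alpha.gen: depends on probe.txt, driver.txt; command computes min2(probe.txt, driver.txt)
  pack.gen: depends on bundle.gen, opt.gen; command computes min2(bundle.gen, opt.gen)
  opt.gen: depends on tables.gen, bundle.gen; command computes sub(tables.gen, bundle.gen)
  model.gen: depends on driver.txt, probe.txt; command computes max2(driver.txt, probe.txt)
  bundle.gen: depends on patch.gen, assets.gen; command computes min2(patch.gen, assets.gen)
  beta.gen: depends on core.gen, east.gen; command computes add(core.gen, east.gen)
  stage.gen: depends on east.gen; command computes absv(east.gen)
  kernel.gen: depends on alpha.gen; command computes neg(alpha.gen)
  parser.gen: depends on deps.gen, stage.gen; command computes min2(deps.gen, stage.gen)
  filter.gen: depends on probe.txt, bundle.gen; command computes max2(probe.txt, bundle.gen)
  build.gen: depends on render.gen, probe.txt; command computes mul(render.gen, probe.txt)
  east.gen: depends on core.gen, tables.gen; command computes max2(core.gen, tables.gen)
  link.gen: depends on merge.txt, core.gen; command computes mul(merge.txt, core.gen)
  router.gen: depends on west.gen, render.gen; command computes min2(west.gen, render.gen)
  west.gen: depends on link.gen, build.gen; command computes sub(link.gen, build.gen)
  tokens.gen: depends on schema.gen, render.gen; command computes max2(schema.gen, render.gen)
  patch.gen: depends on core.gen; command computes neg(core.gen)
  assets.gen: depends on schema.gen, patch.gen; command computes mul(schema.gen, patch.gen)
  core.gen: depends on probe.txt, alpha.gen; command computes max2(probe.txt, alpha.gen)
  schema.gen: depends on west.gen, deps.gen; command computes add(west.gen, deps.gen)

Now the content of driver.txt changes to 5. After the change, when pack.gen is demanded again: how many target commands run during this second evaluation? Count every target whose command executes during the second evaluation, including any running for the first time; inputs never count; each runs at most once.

Run set: alpha.gen (1 run).
The important point: alpha.gen recomputes to an identical value, and the output ends up unchanged.

Initial pass — values computed on the first demand:
  alpha.gen = min2(-6, 6) = -6
  core.gen = max2(-6, -6) = -6
  link.gen = mul(6, -6) = -36
  patch.gen = neg(-6) = 6
  render.gen = max2(-36, -6) = -6
  build.gen = mul(-6, -6) = 36
  west.gen = sub(-36, 36) = -72
  deps.gen = min2(-72, -6) = -72
  schema.gen = add(-72, -72) = -144
  assets.gen = mul(-144, 6) = -864
  bundle.gen = min2(6, -864) = -864
  tables.gen = max2(-864, -864) = -864
  opt.gen = sub(-864, -864) = 0
  pack.gen = min2(-864, 0) = -864

Second demand — change propagation:
  alpha.gen: re-runs because driver.txt 6->5; new result -6 (unchanged).
  core.gen: re-examined; everything it read last time is the same (probe.txt unchanged, alpha.gen unchanged) — cache -6 kept, no run.
  link.gen: re-examined; everything it read last time is the same (merge.txt unchanged, core.gen unchanged) — cache -36 kept, no run.
  patch.gen: re-examined; everything it read last time is the same (core.gen unchanged) — cache 6 kept, no run.
  render.gen: re-examined; everything it read last time is the same (link.gen unchanged, core.gen unchanged) — cache -6 kept, no run.
  build.gen: re-examined; everything it read last time is the same (render.gen unchanged, probe.txt unchanged) — cache 36 kept, no run.
  west.gen: re-examined; everything it read last time is the same (link.gen unchanged, build.gen unchanged) — cache -72 kept, no run.
  deps.gen: re-examined; everything it read last time is the same (west.gen unchanged, render.gen unchanged) — cache -72 kept, no run.
  schema.gen: re-examined; everything it read last time is the same (west.gen unchanged, deps.gen unchanged) — cache -144 kept, no run.
  assets.gen: re-examined; everything it read last time is the same (schema.gen unchanged, patch.gen unchanged) — cache -864 kept, no run.
  bundle.gen: re-examined; everything it read last time is the same (patch.gen unchanged, assets.gen unchanged) — cache -864 kept, no run.
  tables.gen: re-examined; everything it read last time is the same (assets.gen unchanged, bundle.gen unchanged) — cache -864 kept, no run.
  opt.gen: re-examined; everything it read last time is the same (tables.gen unchanged, bundle.gen unchanged) — cache 0 kept, no run.
  pack.gen: re-examined; everything it read last time is the same (bundle.gen unchanged, opt.gen unchanged) — cache -864 kept, no run.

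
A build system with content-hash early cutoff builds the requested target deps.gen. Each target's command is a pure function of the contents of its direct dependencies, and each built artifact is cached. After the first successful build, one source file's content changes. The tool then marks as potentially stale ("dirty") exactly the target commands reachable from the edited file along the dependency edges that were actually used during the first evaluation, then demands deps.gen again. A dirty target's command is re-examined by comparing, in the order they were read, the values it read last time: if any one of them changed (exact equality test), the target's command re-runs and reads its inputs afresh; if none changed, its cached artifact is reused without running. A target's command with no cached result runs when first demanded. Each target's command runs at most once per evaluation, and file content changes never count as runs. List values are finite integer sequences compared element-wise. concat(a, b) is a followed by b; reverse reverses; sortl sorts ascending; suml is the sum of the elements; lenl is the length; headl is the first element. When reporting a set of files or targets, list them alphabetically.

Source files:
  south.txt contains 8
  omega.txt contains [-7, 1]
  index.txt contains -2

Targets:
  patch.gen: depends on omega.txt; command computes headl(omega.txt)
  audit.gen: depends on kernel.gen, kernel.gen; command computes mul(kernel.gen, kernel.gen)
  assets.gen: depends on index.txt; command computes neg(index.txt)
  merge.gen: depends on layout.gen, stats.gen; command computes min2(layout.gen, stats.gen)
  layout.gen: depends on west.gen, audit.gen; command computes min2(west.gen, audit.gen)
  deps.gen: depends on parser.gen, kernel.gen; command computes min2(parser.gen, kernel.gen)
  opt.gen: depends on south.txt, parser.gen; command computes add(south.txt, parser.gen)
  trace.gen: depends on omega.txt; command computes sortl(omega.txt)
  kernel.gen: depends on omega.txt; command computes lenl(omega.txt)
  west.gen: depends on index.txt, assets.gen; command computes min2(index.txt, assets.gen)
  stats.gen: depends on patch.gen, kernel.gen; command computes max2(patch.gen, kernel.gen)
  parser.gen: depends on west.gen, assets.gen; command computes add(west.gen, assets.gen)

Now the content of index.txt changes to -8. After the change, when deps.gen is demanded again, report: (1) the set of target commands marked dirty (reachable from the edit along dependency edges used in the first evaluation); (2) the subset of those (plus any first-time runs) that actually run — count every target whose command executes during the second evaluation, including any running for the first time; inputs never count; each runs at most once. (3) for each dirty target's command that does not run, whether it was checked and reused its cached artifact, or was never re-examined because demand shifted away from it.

Marked dirty: assets.gen, deps.gen, parser.gen, west.gen.
Target commands that run: assets.gen, parser.gen, west.gen — 3 in total.
Checked but reused from cache: deps.gen.
Key observation: the change is absorbed at parser.gen — it re-runs but produces the same value, and the output's value is unchanged.

First evaluation (everything demanded from the output):
  assets.gen = neg(-2) = 2
  kernel.gen = lenl([-7, 1]) = 2
  west.gen = min2(-2, 2) = -2
  parser.gen = add(-2, 2) = 0
  deps.gen = min2(0, 2) = 0

Propagation after the edit:
  assets.gen: runs — index.txt -2->-8; result 8.
  west.gen: runs — index.txt -2->-8; assets.gen 2->8; result -8.
  parser.gen: runs — west.gen -2->-8; assets.gen 2->8; result 0 (same value as before).
  deps.gen: checked — values it read are unchanged (parser.gen unchanged, kernel.gen unchanged); reused cached 0 without running.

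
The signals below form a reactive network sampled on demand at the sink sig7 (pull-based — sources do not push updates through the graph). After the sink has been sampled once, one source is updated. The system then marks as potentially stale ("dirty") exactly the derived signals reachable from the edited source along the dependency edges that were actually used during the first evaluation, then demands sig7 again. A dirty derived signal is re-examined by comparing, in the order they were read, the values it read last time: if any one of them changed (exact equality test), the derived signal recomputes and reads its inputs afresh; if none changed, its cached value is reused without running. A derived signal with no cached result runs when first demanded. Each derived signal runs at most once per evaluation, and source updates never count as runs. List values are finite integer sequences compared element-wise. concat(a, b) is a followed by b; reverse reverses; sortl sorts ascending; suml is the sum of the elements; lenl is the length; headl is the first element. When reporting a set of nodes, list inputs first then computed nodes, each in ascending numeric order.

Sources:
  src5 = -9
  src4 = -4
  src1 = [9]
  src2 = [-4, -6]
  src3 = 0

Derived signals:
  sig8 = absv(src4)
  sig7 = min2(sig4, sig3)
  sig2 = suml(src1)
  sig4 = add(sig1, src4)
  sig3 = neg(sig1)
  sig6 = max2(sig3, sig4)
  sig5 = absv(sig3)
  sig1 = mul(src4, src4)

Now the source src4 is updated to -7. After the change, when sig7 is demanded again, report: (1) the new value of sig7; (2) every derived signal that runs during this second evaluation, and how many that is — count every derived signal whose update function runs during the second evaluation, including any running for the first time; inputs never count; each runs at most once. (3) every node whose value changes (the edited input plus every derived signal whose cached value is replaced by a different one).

sig7 now evaluates to -49.
Run set: sig1, sig3, sig4, sig7 (4 run).
Changed values: src4, sig1, sig3, sig4, sig7.

Initial pass — values computed on the first demand:
  sig1 = mul(-4, -4) = 16
  sig3 = neg(16) = -16
  sig4 = add(16, -4) = 12
  sig7 = min2(12, -16) = -16

Second demand — change propagation:
  sig1: re-runs because src4 -4->-7; src4 -4->-7; new result 49.
  sig3: re-runs because sig1 16->49; new result -49.
  sig4: re-runs because sig1 16->49; src4 -4->-7; new result 42.
  sig7: re-runs because sig4 12->42; sig3 -16->-49; new result -49.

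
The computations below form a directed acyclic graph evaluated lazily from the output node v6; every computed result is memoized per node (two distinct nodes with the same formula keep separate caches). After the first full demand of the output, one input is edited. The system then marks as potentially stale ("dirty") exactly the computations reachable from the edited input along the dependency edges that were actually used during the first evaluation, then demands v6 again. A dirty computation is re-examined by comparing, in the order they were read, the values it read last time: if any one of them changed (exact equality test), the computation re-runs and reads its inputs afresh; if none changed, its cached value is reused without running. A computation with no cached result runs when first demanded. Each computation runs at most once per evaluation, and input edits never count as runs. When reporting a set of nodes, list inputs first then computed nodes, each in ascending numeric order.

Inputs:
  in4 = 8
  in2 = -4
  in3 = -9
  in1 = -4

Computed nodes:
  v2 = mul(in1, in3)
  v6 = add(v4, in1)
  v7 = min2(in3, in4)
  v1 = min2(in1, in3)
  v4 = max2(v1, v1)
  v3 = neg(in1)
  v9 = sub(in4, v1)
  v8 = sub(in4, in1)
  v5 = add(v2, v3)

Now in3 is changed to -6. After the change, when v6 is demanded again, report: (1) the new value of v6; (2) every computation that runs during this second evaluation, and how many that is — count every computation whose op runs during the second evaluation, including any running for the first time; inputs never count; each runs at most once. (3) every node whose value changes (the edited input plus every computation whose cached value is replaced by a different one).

Demanding v6 again yields -10.
3 computations run: v1, v4, v6.
The nodes whose values change: in3, v1, v4, v6.

First demand of the output computes:
  v1 = min2(-4, -9) = -9
  v4 = max2(-9, -9) = -9
  v6 = add(-9, -4) = -13

After the edit, cleaning proceeds:
  v1: a read changed (in3 -9->-6) — executes, giving -6.
  v4: a read changed (v1 -9->-6; v1 -9->-6) — executes, giving -6.
  v6: a read changed (v4 -9->-6) — executes, giving -10.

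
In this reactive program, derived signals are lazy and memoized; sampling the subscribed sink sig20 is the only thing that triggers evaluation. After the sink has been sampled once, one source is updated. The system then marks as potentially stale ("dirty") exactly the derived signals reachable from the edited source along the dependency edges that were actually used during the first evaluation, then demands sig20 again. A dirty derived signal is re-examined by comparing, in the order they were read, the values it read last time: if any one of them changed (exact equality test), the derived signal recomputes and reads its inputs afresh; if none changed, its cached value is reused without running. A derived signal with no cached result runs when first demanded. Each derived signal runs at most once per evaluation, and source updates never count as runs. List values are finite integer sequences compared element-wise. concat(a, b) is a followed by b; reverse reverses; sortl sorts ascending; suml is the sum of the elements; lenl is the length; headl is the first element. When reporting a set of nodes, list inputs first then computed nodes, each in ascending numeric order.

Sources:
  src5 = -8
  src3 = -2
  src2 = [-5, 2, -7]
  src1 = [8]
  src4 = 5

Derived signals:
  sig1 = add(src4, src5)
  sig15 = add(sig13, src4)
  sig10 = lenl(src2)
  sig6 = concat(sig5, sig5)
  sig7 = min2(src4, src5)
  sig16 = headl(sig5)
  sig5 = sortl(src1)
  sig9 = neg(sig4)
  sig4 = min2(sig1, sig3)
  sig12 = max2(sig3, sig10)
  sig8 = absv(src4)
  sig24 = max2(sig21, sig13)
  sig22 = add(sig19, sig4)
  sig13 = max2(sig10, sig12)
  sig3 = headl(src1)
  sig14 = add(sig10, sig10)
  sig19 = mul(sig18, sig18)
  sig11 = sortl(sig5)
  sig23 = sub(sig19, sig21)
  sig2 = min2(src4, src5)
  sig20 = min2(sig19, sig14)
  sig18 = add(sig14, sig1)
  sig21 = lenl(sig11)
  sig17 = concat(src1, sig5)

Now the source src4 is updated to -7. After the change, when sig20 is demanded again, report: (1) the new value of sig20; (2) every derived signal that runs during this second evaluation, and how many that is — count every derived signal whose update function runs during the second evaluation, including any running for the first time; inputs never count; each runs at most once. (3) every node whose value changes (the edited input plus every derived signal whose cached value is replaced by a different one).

Demanding sig20 again yields 6.
4 derived signals run: sig1, sig18, sig19, sig20.
The nodes whose values change: src4, sig1, sig18, sig19.

First demand of the output computes:
  sig1 = add(5, -8) = -3
  sig10 = lenl([-5, 2, -7]) = 3
  sig14 = add(3, 3) = 6
  sig18 = add(6, -3) = 3
  sig19 = mul(3, 3) = 9
  sig20 = min2(9, 6) = 6

After the edit, cleaning proceeds:
  sig1: a read changed (src4 5->-7) — executes, giving -15.
  sig18: a read changed (sig1 -3->-15) — executes, giving -9.
  sig19: a read changed (sig18 3->-9; sig18 3->-9) — executes, giving 81.
  sig20: a read changed (sig19 9->81) — executes, giving 6 — identical to its old value.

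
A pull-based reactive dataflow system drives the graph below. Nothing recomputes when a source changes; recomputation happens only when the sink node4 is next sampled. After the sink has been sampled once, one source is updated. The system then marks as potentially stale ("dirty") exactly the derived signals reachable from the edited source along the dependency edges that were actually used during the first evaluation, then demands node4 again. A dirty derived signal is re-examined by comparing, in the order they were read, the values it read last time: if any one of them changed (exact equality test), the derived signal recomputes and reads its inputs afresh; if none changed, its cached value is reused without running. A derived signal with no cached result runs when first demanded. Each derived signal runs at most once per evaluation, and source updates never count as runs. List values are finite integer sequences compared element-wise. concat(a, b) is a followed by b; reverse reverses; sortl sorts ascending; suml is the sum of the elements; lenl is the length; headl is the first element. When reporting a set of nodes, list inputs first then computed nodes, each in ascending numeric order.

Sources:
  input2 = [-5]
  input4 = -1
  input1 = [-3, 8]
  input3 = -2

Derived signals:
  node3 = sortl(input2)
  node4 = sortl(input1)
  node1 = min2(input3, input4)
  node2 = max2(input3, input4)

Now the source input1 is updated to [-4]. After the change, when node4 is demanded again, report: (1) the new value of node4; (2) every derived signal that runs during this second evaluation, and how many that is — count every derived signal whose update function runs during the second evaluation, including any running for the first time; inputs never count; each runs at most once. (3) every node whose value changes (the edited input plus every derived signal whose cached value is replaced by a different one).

New value of node4: [-4].
Derived signals that run: node4 — 1 in total.
Values that change: input1, node4.

First evaluation (everything demanded from the output):
  node4 = sortl([-3, 8]) = [-3, 8]

Propagation after the edit:
  node4: runs — input1 [-3, 8]->[-4]; result [-4].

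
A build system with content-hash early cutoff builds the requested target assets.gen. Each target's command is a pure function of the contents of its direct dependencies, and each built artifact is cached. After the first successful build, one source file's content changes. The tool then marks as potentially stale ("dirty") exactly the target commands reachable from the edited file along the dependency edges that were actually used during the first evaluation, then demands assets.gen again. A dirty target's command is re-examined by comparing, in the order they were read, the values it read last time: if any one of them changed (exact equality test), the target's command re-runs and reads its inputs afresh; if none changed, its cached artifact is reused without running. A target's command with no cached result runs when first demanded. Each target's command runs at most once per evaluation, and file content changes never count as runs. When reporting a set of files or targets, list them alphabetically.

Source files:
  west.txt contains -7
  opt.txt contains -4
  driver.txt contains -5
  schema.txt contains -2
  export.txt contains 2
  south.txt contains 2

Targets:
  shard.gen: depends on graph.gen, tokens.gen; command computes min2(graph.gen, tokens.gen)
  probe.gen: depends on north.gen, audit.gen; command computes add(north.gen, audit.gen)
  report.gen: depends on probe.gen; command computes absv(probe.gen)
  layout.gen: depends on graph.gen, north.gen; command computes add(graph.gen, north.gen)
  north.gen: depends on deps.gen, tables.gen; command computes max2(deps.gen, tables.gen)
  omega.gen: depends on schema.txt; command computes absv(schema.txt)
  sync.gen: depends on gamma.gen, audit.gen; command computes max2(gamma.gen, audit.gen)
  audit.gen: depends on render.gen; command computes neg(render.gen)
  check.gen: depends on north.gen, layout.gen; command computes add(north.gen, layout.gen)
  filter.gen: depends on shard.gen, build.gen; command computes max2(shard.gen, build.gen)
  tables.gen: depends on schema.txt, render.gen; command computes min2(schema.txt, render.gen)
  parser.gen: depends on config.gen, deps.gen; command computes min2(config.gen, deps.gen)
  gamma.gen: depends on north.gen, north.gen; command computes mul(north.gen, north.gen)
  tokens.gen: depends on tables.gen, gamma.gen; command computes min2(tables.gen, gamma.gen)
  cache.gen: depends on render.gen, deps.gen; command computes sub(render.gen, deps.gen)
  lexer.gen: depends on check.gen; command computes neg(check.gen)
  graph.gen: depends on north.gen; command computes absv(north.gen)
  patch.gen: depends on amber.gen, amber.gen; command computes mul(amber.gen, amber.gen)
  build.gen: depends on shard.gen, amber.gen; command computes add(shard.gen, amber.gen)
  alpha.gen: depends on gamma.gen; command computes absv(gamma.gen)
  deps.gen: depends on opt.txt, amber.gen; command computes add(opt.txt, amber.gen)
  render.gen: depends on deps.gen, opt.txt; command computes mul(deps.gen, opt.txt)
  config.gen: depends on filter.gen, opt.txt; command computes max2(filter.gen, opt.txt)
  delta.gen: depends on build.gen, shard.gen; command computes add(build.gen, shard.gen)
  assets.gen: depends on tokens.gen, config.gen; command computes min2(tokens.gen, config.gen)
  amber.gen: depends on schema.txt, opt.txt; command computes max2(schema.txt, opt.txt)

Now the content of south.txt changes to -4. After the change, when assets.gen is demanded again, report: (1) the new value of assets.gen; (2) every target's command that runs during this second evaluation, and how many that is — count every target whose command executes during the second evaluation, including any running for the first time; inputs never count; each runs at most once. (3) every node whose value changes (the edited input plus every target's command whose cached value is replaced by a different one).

First evaluation (everything demanded from the output):
  amber.gen = max2(-2, -4) = -2
  deps.gen = add(-4, -2) = -6
  render.gen = mul(-6, -4) = 24
  tables.gen = min2(-2, 24) = -2
  north.gen = max2(-6, -2) = -2
  gamma.gen = mul(-2, -2) = 4
  graph.gen = absv(-2) = 2
  tokens.gen = min2(-2, 4) = -2
  shard.gen = min2(2, -2) = -2
  build.gen = add(-2, -2) = -4
  filter.gen = max2(-2, -4) = -2
  config.gen = max2(-2, -4) = -2
  assets.gen = min2(-2, -2) = -2

Propagation after the edit:
  south.txt feeds no computation that the output demands — nothing is marked dirty and nothing runs.

Key observation: south.txt is never demanded by the output, so the edit triggers no recomputation at all.

New value of assets.gen: -2.
Target commands that run: none — 0 in total.
Values that change: south.txt.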